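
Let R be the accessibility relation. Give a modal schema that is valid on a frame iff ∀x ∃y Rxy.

□q → ◇q

A defining formula is □q → ◇q (the D axiom).
Suppose □q→◇q is valid. At any x set V(q)=W. Then □q at x, so ◇q at x, so x has a successor.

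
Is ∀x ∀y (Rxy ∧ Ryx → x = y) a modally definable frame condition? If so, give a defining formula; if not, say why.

No

Modal frame validity is preserved under surjective bounded morphisms.
The 6-cycle (worlds a,b,c,d,e,f with a→b→c→d→e→f→a) is antisymmetric. Sending even-indexed worlds to a and odd-indexed worlds to b is a surjective bounded morphism onto the two-world frame with a↔b, which is not antisymmetric.
Hence antisymmetry is not modally definable.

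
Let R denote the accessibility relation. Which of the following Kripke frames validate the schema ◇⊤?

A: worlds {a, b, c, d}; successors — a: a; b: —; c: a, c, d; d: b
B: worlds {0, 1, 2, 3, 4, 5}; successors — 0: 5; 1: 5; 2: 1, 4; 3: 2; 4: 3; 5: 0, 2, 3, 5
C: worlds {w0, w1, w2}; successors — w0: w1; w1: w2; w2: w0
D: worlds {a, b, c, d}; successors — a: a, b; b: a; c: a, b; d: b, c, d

Frame correspondent (Sahlqvist): ∀x ∃y Rxy — i.e. seriality.
A: fails — world b has no successor.
B: condition met.
C: condition met.
D: condition met.
Valid on: B, C, D.

B, C, D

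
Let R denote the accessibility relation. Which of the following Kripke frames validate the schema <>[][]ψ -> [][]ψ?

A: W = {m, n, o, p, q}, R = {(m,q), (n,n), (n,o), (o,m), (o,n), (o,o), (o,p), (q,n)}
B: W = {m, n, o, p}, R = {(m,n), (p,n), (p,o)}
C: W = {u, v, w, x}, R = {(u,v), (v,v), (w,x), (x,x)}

This is the axiom for a generalized confluence (Geach) condition; its first-order frame correspondent is forall x forall y forall z ((xRy & x R^2 z) -> exists w (y R^2 w & z = w)).
A: fails — oRm, oR²m but no w with mR²w and m=w.
B: condition met.
C: condition met.
Valid on: B, C.

B, C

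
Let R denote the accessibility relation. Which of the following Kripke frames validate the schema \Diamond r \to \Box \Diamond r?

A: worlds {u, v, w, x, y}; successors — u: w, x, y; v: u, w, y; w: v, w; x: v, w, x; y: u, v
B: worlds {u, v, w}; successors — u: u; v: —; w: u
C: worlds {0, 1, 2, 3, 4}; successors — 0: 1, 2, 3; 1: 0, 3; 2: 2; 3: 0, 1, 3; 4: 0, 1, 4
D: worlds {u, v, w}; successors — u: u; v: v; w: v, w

B

Frame correspondent (Sahlqvist): \forall x \forall y \forall z (Rxy \wedge Rxz \to Ryz) — i.e. the Euclidean property.
A: fails — Ruw and Rux but not Rwx.
B: ✓.
C: fails — R02 and R01 but not R21.
D: fails — Rwv and Rww but not Rvw.
Valid on: B.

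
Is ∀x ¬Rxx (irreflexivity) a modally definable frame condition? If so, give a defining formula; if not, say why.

If a class were modally definable it would be closed under surjective bounded morphisms (Goldblatt–Thomason).
The 5-cycle (worlds w0,w1,w2,w3,w4 with w0→w1→w2→w3→w4→w0) is irreflexive, and the map sending every world to a single reflexive point • is a surjective bounded morphism (forth: every edge maps to (•,•); back: every world has a successor). So any modal formula valid on the 5-cycle is also valid on the reflexive point, which is not irreflexive.
Hence irreflexivity is not modally definable.

Not definable by any modal formula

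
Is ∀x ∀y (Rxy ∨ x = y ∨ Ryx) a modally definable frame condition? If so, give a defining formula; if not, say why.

Any modally definable frame class is closed under disjoint unions.
Take 4 disjoint single-world reflexive frames: each is trivially connected, but their disjoint union has 4 worlds with no edge between distinct components, so it is not connected.
So the class is not modally definable.

No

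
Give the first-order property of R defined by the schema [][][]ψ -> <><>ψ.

This is a Sahlqvist (Geach-type) schema ◇^0□^3ψ → □^0◇^2ψ.
Minimal-valuation argument: fix x; take any y with xR^0y and any z with xR^0z. Set V(ψ) to the set of worlds R-reachable from y in exactly 3 steps. Then □^3ψ holds at y, so the antecedent holds at x; validity forces ◇^2ψ at z, giving a w with zR^2w and yR^3w.
First-order correspondent: forall x exists w (x R^3 w & x R^2 w).

forall x exists w (x R^3 w & x R^2 w)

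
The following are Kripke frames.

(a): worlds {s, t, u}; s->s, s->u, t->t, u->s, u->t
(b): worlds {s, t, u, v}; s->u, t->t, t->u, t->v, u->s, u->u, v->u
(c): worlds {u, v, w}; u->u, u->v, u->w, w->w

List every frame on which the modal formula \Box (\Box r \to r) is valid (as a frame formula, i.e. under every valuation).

Frame correspondent (Sahlqvist): \forall x \forall y (Rxy \to Ryy) — i.e. shift-reflexivity.
(a): fails — Rsu but not Ruu.
(b): fails — Rtv but not Rvv.
(c): fails — Ruv but not Rvv.

none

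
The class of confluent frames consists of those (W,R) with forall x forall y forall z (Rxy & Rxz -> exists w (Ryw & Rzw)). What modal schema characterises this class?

This is convergence; the standard corresponding axiom is .2: ◇□ψ → □◇ψ.
Suppose ◇□ψ→□◇ψ is valid. Take Rxy, Rxz and set V(ψ)={w : Ryw}. Then □ψ at y so ◇□ψ at x, so □◇ψ at x, so ◇ψ at z, giving w with Rzw and Ryw.

◇□ψ → □◇ψ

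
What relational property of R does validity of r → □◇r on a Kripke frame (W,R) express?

This schema is the B axiom.
Its frame correspondent is symmetry — ∀x ∀y (Rxy → Ryx).

Symmetry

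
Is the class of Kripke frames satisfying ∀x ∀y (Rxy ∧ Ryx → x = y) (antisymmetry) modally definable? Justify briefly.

No

Any modally definable frame class is closed under surjective bounded morphisms.
The 6-cycle (worlds a,b,c,d,e,f with a→b→c→d→e→f→a) is antisymmetric. Sending even-indexed worlds to • and odd-indexed worlds to ∘ is a surjective bounded morphism onto the two-world frame with •↔∘, which is not antisymmetric.
So no modal formula (or set of formulas) defines exactly the antisymmetric frames.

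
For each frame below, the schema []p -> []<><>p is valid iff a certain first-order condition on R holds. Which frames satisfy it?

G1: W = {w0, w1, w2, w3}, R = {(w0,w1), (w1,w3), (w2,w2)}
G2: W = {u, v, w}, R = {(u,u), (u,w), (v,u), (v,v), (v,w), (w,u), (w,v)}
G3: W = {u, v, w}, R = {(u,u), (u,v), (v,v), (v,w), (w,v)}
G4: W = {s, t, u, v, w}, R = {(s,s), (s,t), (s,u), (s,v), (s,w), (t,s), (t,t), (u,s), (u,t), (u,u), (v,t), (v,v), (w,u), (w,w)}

This is the axiom for a generalized confluence (Geach) condition; its first-order frame correspondent is forall x forall z (xRz -> exists w (xRw & z R^2 w)).
G1: fails — w0Rw1 but no w with w0Rw and w1R²w.
G2: ✓.
G3: ✓.
G4: ✓.
Valid on: G2, G3, G4.

G2, G3, G4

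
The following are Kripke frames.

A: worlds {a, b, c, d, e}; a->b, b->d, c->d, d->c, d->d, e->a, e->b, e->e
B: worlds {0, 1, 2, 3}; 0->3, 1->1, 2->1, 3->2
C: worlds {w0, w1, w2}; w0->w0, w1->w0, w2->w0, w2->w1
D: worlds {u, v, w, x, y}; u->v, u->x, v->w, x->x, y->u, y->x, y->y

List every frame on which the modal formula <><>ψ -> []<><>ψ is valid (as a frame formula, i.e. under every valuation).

The schema corresponds to a generalized confluence (Geach) condition: forall x forall y forall z ((x R^2 y & xRz) -> exists w (y = w & z R^2 w)).
A: fails — eR²a, eRa but no w with a=w and aR²w.
B: fails — 0R²2, 0R3 but no w with 2=w and 3R²w.
C: satisfies the condition.
D: fails — uR²w, uRv but no t with w=t and vR²t.

C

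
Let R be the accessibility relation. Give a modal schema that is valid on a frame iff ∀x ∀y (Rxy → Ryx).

ψ → □◇ψ

A defining formula is ψ → □◇ψ (the B axiom).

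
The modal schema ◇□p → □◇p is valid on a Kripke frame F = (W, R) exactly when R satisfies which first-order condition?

Suppose ◇□p→□◇p is valid. Take Rxy, Rxz and set V(p)={w : Ryw}. Then □p at y so ◇□p at x, so □◇p at x, so ◇p at z, giving w with Rzw and Ryw.
Conversely, on a frame with convergence the schema holds at every world under every valuation.
Frame condition: ∀x ∀y ∀z (Rxy ∧ Rxz → ∃w (Ryw ∧ Rzw)).

Convergence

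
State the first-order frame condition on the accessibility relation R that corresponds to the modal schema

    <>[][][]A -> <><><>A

forall x forall y (xRy -> exists w (y R^3 w & x R^3 w))

This is a Sahlqvist (Geach-type) schema ◇^1□^3A → □^0◇^3A.
Minimal-valuation argument: fix x; take any y with xR^1y and any z with xR^0z. Set V(A) to the set of worlds R-reachable from y in exactly 3 steps. Then □^3A holds at y, so the antecedent holds at x; validity forces ◇^3A at z, giving a w with zR^3w and yR^3w.
First-order correspondent: forall x forall y (xRy -> exists w (y R^3 w & x R^3 w)).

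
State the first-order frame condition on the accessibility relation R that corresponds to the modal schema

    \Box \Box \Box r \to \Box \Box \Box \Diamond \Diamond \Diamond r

This is a Sahlqvist (Geach-type) schema ◇^0□^3r → □^3◇^3r.
First-order correspondent: \forall x \forall z (x R^3 z \to \exists w (x R^3 w \wedge z R^3 w)).

\forall x \forall z (x R^3 z \to \exists w (x R^3 w \wedge z R^3 w))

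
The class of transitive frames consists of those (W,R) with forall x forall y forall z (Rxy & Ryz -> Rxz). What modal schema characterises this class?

□p → □□p

This is transitivity; the standard corresponding axiom is 4: □p → □□p.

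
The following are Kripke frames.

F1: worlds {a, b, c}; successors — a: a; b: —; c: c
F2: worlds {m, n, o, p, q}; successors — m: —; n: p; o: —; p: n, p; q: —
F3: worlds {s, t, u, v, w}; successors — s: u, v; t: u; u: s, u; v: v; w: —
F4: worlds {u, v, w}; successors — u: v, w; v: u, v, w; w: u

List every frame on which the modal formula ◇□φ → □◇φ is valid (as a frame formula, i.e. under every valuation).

This is the axiom for convergence; its first-order frame correspondent is ∀x ∀y ∀z (Rxy ∧ Rxz → ∃w (Ryw ∧ Rzw)).
F1: condition met.
F2: condition met.
F3: fails — Rsv and Rsu but v and u have no common successor.
F4: fails — Rvw and Rvu but w and u have no common successor.
Valid on: F1, F2.

F1, F2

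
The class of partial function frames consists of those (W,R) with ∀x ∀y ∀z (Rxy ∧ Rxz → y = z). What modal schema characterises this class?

This is partial functionality; the standard corresponding axiom is CD: ◇q → □q.
Suppose ◇q→□q is valid. Take Rxy, Rxz and set V(q)={y}. Then ◇q at x, so □q at x, so q at z, i.e. z=y.

◇q → □q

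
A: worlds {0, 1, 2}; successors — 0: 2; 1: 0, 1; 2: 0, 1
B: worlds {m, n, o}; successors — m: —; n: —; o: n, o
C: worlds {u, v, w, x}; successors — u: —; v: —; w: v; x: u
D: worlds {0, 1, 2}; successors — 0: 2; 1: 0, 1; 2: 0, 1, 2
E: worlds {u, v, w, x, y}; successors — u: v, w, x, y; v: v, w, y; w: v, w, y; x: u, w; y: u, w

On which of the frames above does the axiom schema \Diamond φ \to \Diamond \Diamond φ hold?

B, D

The schema corresponds to a generalized confluence (Geach) condition: \forall x \forall y (xRy \to \exists w (y = w \wedge x R^2 w)).
A: fails — 0R2 but no w with 2=w and 0R²w.
B: satisfies the condition.
C: fails — wRv but no t with v=t and wR²t.
D: satisfies the condition.
E: fails — uRx but no t with x=t and uR²t.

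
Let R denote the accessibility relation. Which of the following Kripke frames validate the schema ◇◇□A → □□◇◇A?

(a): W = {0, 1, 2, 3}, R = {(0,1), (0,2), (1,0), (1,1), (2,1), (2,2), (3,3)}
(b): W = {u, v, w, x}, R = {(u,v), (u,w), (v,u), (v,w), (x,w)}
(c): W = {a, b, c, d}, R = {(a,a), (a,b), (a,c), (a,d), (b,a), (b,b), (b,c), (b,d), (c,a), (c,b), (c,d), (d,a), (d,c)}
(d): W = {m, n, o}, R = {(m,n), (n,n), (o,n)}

This is the axiom for a generalized confluence (Geach) condition; its first-order frame correspondent is ∀x ∀y ∀z ((xR²y ∧ xR²z) → ∃w (yRw ∧ zR²w)).
(a): ✓.
(b): fails — uR²u, uR²w but no t with uRt and wR²t.
(c): ✓.
(d): ✓.
Valid on: (a), (c), (d).

(a), (c), (d)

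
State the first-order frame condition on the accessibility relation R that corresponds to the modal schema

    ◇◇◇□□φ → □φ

∀x ∀y ∀z ((xR³y ∧ xRz) → ∃w (yR²w ∧ z = w))

This is a Sahlqvist (Geach-type) schema ◇^3□^2φ → □^1◇^0φ.
First-order correspondent: ∀x ∀y ∀z ((xR³y ∧ xRz) → ∃w (yR²w ∧ z = w)).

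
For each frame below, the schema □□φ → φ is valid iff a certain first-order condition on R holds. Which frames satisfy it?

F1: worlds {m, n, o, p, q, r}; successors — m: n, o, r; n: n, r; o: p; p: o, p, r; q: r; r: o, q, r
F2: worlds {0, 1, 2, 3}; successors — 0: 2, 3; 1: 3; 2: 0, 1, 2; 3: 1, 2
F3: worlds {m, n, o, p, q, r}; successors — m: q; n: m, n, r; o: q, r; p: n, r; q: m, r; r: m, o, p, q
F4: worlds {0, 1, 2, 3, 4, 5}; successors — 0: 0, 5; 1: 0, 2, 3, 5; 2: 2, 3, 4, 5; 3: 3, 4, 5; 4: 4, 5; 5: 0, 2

Frame correspondent (Sahlqvist): ∀x ∃w (xR²w ∧ x = w) — i.e. a generalized confluence (Geach) condition.
F1: fails — at m but no w with mR²w and m=w.
F2: ✓.
F3: ✓.
F4: fails — at 1 but no w with 1R²w and 1=w.

F2, F3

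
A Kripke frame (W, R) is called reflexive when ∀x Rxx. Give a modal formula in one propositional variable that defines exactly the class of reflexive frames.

□p → p

This is reflexivity; the standard corresponding axiom is T: □p → p.
Suppose □p→p is valid. At any x set V(p)={w : Rxw}. Then □p holds at x, so p holds at x, i.e. Rxx.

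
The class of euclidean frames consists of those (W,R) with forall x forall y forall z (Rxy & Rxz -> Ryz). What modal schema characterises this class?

◇r → □◇r

The condition is the Euclidean property. The 5 schema ◇r → □◇r defines it.
Suppose ◇r→□◇r is valid. Take Rxy, Rxz and set V(r)={y}. Then ◇r at x, so □◇r at x, so ◇r at z, so some w with Rzw has r; w=y, i.e. Rzy. By symmetry of the argument, Ryz.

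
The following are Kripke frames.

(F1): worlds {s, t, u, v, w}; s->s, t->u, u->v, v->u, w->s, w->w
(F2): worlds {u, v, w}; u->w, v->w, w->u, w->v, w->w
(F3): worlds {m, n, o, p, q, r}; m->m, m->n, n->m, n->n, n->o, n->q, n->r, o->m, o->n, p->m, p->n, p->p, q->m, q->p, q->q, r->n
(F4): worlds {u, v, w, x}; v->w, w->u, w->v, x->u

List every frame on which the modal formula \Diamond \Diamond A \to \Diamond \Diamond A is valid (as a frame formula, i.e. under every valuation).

Frame correspondent (Sahlqvist): \forall x \forall y (x R^2 y \to \exists w (y = w \wedge x R^2 w)) — i.e. a generalized confluence (Geach) condition.
(F1): condition met.
(F2): condition met.
(F3): condition met.
(F4): condition met.
Valid on: (F1), (F2), (F3), (F4).

(F1), (F2), (F3), (F4)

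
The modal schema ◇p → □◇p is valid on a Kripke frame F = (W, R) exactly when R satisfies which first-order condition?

The Euclidean property

Suppose ◇p→□◇p is valid. Take Rxy, Rxz and set V(p)={y}. Then ◇p at x, so □◇p at x, so ◇p at z, so some w with Rzw has p; w=y, i.e. Rzy. By symmetry of the argument, Ryz.
The converse is a direct semantic check.
Frame condition: ∀x ∀y ∀z (Rxy ∧ Rxz → Ryz).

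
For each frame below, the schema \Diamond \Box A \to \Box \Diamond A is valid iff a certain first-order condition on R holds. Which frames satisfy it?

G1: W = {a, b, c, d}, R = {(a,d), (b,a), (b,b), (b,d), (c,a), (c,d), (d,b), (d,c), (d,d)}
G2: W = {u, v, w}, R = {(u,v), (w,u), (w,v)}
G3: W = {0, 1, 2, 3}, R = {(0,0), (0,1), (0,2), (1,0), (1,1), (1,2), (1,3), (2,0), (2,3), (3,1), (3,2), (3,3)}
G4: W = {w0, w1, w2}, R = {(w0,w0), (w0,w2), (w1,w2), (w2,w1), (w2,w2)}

Frame correspondent (Sahlqvist): \forall x \forall y \forall z (Rxy \wedge Rxz \to \exists w (Ryw \wedge Rzw)) — i.e. convergence.
G1: satisfies the condition.
G2: fails — Ruv and Ruv but v and v have no common successor.
G3: satisfies the condition.
G4: satisfies the condition.
Valid on: G1, G3, G4.

G1, G3, G4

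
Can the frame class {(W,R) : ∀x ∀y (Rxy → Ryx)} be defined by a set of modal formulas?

Yes — defined by p → □◇p

The condition is symmetry. A defining modal formula is p → □◇p.
Suppose p→□◇p is valid. Take Rxy and set V(p)={x}. Then p at x, so □◇p at x, so ◇p at y, so some z with Ryz has p; z=x, i.e. Ryx.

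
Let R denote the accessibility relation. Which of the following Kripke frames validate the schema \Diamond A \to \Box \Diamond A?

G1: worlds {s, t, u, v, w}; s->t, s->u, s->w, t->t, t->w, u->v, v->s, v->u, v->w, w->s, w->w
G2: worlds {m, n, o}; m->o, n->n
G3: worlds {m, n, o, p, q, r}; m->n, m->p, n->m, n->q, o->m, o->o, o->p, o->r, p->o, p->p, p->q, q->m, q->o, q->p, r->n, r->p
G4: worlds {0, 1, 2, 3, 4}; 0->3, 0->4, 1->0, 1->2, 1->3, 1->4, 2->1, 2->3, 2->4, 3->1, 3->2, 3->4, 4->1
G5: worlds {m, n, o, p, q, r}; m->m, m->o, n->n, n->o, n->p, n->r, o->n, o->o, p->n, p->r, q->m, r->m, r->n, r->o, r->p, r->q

none

Frame correspondent (Sahlqvist): \forall x \forall y \forall z (Rxy \wedge Rxz \to Ryz) — i.e. the Euclidean property.
G1: fails — Rsw and Rsu but not Rwu.
G2: fails — Rmo and Rmo but not Roo.
G3: fails — Rmn and Rmn but not Rnn.
G4: fails — R04 and R04 but not R44.
G5: fails — Rmo and Rmm but not Rom.
Valid on no frame.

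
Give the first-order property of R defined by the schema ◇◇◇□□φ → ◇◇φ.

This is a Sahlqvist (Geach-type) schema ◇^3□^2φ → □^0◇^2φ.
Minimal-valuation argument: fix x; take any y with xR^3y and any z with xR^0z. Set V(φ) to the set of worlds R-reachable from y in exactly 2 steps. Then □^2φ holds at y, so the antecedent holds at x; validity forces ◇^2φ at z, giving a w with zR^2w and yR^2w.
First-order correspondent: ∀x ∀y (xR³y → ∃w (yR²w ∧ xR²w)).

∀x ∀y (xR³y → ∃w (yR²w ∧ xR²w))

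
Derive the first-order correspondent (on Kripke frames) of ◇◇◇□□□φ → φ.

This is a Sahlqvist (Geach-type) schema ◇^3□^3φ → □^0◇^0φ.
First-order correspondent: ∀x ∀y (xR³y → ∃w (yR³w ∧ x = w)).

∀x ∀y (xR³y → ∃w (yR³w ∧ x = w))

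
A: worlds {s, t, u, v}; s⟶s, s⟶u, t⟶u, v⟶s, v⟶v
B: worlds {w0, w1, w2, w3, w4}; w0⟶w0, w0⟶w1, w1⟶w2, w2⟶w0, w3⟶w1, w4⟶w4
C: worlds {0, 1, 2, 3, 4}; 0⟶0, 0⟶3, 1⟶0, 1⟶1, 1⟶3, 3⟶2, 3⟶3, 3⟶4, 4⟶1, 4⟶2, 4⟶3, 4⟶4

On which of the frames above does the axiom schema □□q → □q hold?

Frame correspondent (Sahlqvist): ∀x ∀y (Rxy → ∃z (Rxz ∧ Rzy)) — i.e. density.
A: fails — Rtu but no z with Rtz and Rzu.
B: fails — Rw1w2 but no z with Rw1z and Rzw2.
C: satisfies the condition.
Valid on: C.

C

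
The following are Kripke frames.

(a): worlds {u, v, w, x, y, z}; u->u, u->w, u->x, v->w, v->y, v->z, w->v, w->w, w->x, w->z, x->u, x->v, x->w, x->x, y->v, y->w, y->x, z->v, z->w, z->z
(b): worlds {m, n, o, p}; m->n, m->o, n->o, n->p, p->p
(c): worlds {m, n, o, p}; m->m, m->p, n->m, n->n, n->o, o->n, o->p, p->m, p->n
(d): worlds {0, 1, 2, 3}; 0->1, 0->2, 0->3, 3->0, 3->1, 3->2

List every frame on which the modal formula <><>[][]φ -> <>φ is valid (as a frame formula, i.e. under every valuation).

(a), (c)

The schema corresponds to a generalized confluence (Geach) condition: forall x forall y (x R^2 y -> exists w (y R^2 w & xRw)).
(a): ✓.
(b): fails — mR²o but no w with oR²w and mRw.
(c): ✓.
(d): fails — 0R²1 but no w with 1R²w and 0Rw.
Valid on: (a), (c).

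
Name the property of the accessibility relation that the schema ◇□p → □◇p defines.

convergence

This schema is the .2 axiom.
It corresponds to convergence: ∀x ∀y ∀z (Rxy ∧ Rxz → ∃w (Ryw ∧ Rzw)).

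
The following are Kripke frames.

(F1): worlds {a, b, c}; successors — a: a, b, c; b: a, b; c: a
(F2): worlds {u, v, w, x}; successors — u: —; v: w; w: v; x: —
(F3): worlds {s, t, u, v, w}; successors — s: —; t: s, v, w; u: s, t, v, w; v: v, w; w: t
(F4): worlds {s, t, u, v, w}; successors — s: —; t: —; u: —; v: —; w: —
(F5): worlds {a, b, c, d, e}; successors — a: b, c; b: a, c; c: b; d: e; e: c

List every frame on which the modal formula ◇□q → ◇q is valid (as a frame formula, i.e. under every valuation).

(F1), (F4)

This is the axiom for a generalized confluence (Geach) condition; its first-order frame correspondent is ∀x ∀y (xRy → ∃w (yRw ∧ xRw)).
(F1): satisfies the condition.
(F2): fails — vRw but no t with wRt and vRt.
(F3): fails — tRs but no w* with sRw* and tRw*.
(F4): satisfies the condition.
(F5): fails — bRc but no w with cRw and bRw.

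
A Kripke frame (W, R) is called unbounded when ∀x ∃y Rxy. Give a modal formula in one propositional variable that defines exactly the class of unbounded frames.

This is seriality; the standard corresponding axiom is D: □r → ◇r.

□r → ◇r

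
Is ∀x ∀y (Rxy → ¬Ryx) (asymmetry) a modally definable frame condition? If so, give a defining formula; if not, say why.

No

Any modally definable frame class is closed under surjective bounded morphisms.
The 3-cycle (worlds w0,w1,w2 with w0→w1→w2→w0) is asymmetric. Mapping every world to a single reflexive point • is a surjective bounded morphism, and the reflexive point is not asymmetric (R•• but asymmetry requires ¬R••).
Hence asymmetry is not modally definable.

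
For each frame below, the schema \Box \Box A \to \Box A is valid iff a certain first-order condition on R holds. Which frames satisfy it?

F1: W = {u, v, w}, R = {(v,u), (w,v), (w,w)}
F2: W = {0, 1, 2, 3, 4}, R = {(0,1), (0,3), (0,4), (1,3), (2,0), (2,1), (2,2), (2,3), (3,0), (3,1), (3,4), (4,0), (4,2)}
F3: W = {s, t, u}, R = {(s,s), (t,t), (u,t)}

F3

Frame correspondent (Sahlqvist): \forall x \forall y (Rxy \to \exists z (Rxz \wedge Rzy)) — i.e. density.
F1: fails — Rvu but no z with Rvz and Rzu.
F2: fails — R13 but no z with R1z and Rz3.
F3: holds.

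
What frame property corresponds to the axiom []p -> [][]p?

This is the 4 axiom.
It corresponds to transitivity: forall x forall y forall z (Rxy & Ryz -> Rxz).

transitivity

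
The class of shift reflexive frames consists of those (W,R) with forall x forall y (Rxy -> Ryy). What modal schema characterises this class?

This is shift-reflexivity; the standard corresponding axiom is T□: □(□r → r).
Suppose □(□r→r) is valid. Take Rxy and set V(r)={w : Ryw}. Then at y, □r holds; since □(□r→r) at x, □r→r at y, so r at y, i.e. Ryy.

□(□r → r)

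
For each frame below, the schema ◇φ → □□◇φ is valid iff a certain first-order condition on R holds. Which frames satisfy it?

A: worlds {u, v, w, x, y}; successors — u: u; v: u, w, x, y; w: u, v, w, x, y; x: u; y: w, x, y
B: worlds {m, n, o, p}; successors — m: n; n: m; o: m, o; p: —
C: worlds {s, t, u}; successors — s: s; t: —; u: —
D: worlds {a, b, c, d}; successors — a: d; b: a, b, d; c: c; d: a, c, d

C

The schema corresponds to a generalized confluence (Geach) condition: ∀x ∀y ∀z ((xRy ∧ xR²z) → ∃w (y = w ∧ zRw)).
A: fails — vRu, vR²y but no t with u=t and yRt.
B: fails — oRm, oR²m but no w with m=w and mRw.
C: ✓.
D: fails — aRd, aR²c but no w with d=w and cRw.
Valid on: C.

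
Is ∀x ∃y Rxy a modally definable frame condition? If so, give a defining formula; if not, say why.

This is a Sahlqvist condition; the D axiom □p → ◇p defines it.
Suppose □p→◇p is valid. At any x set V(p)=W. Then □p at x, so ◇p at x, so x has a successor.

Yes — defined by □p → ◇p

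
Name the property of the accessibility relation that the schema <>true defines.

This is a form of the D axiom.
Its frame correspondent is seriality — forall x exists y Rxy.

seriality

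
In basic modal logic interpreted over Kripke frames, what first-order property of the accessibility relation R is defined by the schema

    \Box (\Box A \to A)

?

This schema is the T□ axiom.
Its frame correspondent is shift-reflexivity — \forall x \forall y (Rxy \to Ryy).

shift-reflexivity: \forall x \forall y (Rxy \to Ryy)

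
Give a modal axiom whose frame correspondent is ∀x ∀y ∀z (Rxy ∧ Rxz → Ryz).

◇r → □◇r

A defining formula is ◇r → □◇r (the 5 axiom).
Suppose ◇r→□◇r is valid. Take Rxy, Rxz and set V(r)={y}. Then ◇r at x, so □◇r at x, so ◇r at z, so some w with Rzw has r; w=y, i.e. Rzy. By symmetry of the argument, Ryz.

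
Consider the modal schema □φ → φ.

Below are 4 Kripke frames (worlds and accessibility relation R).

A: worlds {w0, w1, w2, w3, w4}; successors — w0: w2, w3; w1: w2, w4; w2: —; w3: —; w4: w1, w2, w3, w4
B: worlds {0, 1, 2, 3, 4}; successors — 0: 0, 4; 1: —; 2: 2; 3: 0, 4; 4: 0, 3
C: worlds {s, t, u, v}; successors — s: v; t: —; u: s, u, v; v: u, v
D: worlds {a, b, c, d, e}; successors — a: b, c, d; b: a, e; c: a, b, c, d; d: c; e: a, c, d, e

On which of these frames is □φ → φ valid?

none

Frame correspondent (Sahlqvist): ∀x Rxx — i.e. reflexivity.
A: fails — world w0 does not see itself.
B: fails — world 1 does not see itself.
C: fails — world s does not see itself.
D: fails — world a does not see itself.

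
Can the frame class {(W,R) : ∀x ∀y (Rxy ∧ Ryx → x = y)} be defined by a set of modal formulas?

If a class were modally definable it would be closed under surjective bounded morphisms (Goldblatt–Thomason).
The 6-cycle (worlds w0,w1,w2,w3,w4,w5 with w0→w1→w2→w3→w4→w5→w0) is antisymmetric. Sending even-indexed worlds to • and odd-indexed worlds to ∘ is a surjective bounded morphism onto the two-world frame with •↔∘, which is not antisymmetric.
Hence antisymmetry is not modally definable.

Not modally definable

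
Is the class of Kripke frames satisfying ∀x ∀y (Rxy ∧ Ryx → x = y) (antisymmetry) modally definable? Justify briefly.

Not modally definable

Any modally definable frame class is closed under surjective bounded morphisms.
The 6-cycle (worlds s,t,u,v,w,x with s→t→u→v→w→x→s) is antisymmetric. Sending even-indexed worlds to • and odd-indexed worlds to ∘ is a surjective bounded morphism onto the two-world frame with •↔∘, which is not antisymmetric.
Hence antisymmetry is not modally definable.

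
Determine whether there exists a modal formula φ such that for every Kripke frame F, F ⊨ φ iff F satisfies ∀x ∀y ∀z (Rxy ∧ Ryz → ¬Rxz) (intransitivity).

If a class were modally definable it would be closed under surjective bounded morphisms (Goldblatt–Thomason).
The 5-cycle (worlds s,t,u,v,w with s→t→u→v→w→s) is intransitive. Mapping every world to a single reflexive point • is a surjective bounded morphism; the reflexive point is not intransitive (R••∧R•• but R••).
Hence intransitivity is not modally definable.

No — not modally definable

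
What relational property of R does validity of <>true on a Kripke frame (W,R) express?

This is a form of the D axiom.
It corresponds to seriality: forall x exists y Rxy.

Seriality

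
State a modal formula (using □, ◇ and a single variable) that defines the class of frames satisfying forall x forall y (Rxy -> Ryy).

□(□ψ → ψ)

This is shift-reflexivity; the standard corresponding axiom is T□: □(□ψ → ψ).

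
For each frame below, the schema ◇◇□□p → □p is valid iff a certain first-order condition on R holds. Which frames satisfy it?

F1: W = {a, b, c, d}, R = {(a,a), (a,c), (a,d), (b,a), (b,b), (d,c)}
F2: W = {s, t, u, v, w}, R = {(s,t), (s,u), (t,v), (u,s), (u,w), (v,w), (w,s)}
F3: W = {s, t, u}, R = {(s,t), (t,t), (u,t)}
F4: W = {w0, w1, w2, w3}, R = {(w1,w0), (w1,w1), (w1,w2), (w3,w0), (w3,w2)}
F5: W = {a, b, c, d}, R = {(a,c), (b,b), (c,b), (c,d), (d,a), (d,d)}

This is the axiom for a generalized confluence (Geach) condition; its first-order frame correspondent is ∀x ∀y ∀z ((xR²y ∧ xRz) → ∃w (yR²w ∧ z = w)).
F1: fails — aR²c, aRa but no w with cR²w and a=w.
F2: fails — sR²s, sRt but no w* with sR²w* and t=w*.
F3: ✓.
F4: fails — w1R²w0, w1Rw0 but no w with w0R²w and w0=w.
F5: fails — aR²b, aRc but no w with bR²w and c=w.

F3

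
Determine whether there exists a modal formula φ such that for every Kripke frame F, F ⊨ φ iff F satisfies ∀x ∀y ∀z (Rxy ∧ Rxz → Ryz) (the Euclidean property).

This is a Sahlqvist condition; the 5 axiom ◇p → □◇p defines it.
Suppose ◇p→□◇p is valid. Take Rxy, Rxz and set V(p)={y}. Then ◇p at x, so □◇p at x, so ◇p at z, so some w with Rzw has p; w=y, i.e. Rzy. By symmetry of the argument, Ryz.

Definable; ◇p → □◇p defines it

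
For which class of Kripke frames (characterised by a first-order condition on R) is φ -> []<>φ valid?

Symmetry

Suppose φ→□◇φ is valid. Take Rxy and set V(φ)={x}. Then φ at x, so □◇φ at x, so ◇φ at y, so some z with Ryz has φ; z=x, i.e. Ryx.
Conversely, on a frame with symmetry the schema holds at every world under every valuation.
Frame condition: forall x forall y (Rxy -> Ryx).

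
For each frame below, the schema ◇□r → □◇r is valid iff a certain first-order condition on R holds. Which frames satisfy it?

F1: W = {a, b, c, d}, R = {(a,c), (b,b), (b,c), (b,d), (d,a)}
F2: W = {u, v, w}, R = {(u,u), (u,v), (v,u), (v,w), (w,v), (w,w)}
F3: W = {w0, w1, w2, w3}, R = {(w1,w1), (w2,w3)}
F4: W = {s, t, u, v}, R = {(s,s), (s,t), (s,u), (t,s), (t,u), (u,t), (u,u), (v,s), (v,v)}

Frame correspondent (Sahlqvist): ∀x ∀y ∀z (Rxy ∧ Rxz → ∃w (Ryw ∧ Rzw)) — i.e. convergence.
F1: fails — Rac and Rac but c and c have no common successor.
F2: holds.
F3: fails — Rw2w3 and Rw2w3 but w3 and w3 have no common successor.
F4: holds.
Valid on: F2, F4.

F2, F4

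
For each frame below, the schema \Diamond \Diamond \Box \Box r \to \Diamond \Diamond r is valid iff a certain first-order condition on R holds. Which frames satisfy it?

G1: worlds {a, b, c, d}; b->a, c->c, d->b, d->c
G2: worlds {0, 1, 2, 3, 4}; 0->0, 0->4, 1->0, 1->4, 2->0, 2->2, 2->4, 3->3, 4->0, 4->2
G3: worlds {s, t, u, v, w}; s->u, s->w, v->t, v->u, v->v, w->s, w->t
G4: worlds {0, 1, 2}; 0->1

The schema corresponds to a generalized confluence (Geach) condition: \forall x \forall y (x R^2 y \to \exists w (y R^2 w \wedge x R^2 w)).
G1: fails — dR²a but no w with aR²w and dR²w.
G2: ✓.
G3: fails — sR²t but no w* with tR²w* and sR²w*.
G4: ✓.

G2, G4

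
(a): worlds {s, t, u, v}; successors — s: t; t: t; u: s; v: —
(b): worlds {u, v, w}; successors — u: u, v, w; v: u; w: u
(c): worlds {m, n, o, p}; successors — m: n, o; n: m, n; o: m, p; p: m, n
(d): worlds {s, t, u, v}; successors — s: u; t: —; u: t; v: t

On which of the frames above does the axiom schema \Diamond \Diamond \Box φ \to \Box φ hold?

This is the axiom for a generalized confluence (Geach) condition; its first-order frame correspondent is \forall x \forall y \forall z ((x R^2 y \wedge xRz) \to \exists w (yRw \wedge z = w)).
(a): fails — uR²t, uRs but no w with tRw and s=w.
(b): fails — uR²v, uRv but no t with vRt and v=t.
(c): fails — mR²n, mRo but no w with nRw and o=w.
(d): fails — sR²t, sRu but no w with tRw and u=w.
Valid on no frame.

none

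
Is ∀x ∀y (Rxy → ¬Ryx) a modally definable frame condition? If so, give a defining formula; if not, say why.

Modal frame validity is preserved under surjective bounded morphisms.
The 3-cycle (worlds w0,w1,w2 with w0→w1→w2→w0) is asymmetric. Mapping every world to a single reflexive point • is a surjective bounded morphism, and the reflexive point is not asymmetric (R•• but asymmetry requires ¬R••).
So no modal formula (or set of formulas) defines exactly the asymmetric frames.

Not definable by any modal formula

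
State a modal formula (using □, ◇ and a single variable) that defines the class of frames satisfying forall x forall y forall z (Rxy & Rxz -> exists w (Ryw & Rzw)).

A defining formula is ◇□p → □◇p (the .2 axiom).
Suppose ◇□p→□◇p is valid. Take Rxy, Rxz and set V(p)={w : Ryw}. Then □p at y so ◇□p at x, so □◇p at x, so ◇p at z, giving w with Rzw and Ryw.

◇□p → □◇p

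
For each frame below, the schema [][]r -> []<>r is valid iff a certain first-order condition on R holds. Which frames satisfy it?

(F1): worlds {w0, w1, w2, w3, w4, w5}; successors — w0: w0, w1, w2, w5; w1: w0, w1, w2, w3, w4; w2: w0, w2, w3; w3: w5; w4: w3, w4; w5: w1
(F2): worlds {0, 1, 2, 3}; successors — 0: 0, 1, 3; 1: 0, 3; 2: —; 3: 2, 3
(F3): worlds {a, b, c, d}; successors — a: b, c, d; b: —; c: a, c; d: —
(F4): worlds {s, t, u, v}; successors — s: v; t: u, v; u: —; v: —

(F1)

This is the axiom for a generalized confluence (Geach) condition; its first-order frame correspondent is forall x forall z (xRz -> exists w (x R^2 w & zRw)).
(F1): condition met.
(F2): fails — 3R2 but no w with 3R²w and 2Rw.
(F3): fails — aRb but no w with aR²w and bRw.
(F4): fails — sRv but no w with sR²w and vRw.
Valid on: (F1).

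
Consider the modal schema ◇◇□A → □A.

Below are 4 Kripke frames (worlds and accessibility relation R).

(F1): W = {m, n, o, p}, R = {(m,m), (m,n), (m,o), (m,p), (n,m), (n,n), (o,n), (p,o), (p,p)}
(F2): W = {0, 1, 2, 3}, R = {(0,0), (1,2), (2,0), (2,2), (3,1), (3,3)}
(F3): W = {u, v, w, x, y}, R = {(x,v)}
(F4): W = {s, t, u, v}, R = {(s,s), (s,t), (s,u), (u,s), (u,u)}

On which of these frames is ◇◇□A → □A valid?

(F3)

The schema corresponds to a generalized confluence (Geach) condition: ∀x ∀y ∀z ((xR²y ∧ xRz) → ∃w (yRw ∧ z = w)).
(F1): fails — mR²n, mRo but no w with nRw and o=w.
(F2): fails — 1R²0, 1R2 but no w with 0Rw and 2=w.
(F3): satisfies the condition.
(F4): fails — sR²t, sRs but no w with tRw and s=w.
Valid on: (F3).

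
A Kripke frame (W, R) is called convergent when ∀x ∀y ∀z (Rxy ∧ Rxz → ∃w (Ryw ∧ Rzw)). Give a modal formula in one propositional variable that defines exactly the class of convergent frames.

This is convergence; the standard corresponding axiom is .2: ◇□ψ → □◇ψ.
Suppose ◇□ψ→□◇ψ is valid. Take Rxy, Rxz and set V(ψ)={w : Ryw}. Then □ψ at y so ◇□ψ at x, so □◇ψ at x, so ◇ψ at z, giving w with Rzw and Ryw.

◇□ψ → □◇ψ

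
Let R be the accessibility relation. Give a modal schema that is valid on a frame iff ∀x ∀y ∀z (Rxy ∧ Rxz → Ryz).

◇p → □◇p

This is the Euclidean property; the standard corresponding axiom is 5: ◇p → □◇p.
Suppose ◇p→□◇p is valid. Take Rxy, Rxz and set V(p)={y}. Then ◇p at x, so □◇p at x, so ◇p at z, so some w with Rzw has p; w=y, i.e. Rzy. By symmetry of the argument, Ryz.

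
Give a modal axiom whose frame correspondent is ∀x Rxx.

The condition is reflexivity. The T schema □ψ → ψ defines it.
Suppose □ψ→ψ is valid. At any x set V(ψ)={w : Rxw}. Then □ψ holds at x, so ψ holds at x, i.e. Rxx.

□ψ → ψ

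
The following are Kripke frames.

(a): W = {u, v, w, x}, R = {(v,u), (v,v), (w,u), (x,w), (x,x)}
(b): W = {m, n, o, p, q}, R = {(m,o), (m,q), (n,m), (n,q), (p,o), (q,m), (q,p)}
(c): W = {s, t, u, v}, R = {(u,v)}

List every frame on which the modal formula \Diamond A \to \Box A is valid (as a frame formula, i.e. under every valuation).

This is the axiom for partial functionality; its first-order frame correspondent is \forall x \forall y \forall z (Rxy \wedge Rxz \to y = z).
(a): fails — v sees both u and v.
(b): fails — m sees both o and q.
(c): holds.

(c)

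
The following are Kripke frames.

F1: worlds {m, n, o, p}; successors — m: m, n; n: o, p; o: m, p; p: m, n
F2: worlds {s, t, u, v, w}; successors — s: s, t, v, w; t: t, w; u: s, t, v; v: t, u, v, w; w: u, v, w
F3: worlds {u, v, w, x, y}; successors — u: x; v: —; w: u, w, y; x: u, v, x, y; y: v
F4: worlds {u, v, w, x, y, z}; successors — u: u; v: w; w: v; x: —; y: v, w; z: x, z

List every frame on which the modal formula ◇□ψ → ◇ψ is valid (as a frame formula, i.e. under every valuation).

F2

Frame correspondent (Sahlqvist): ∀x ∀y (xRy → ∃w (yRw ∧ xRw)) — i.e. a generalized confluence (Geach) condition.
F1: fails — mRn but no w with nRw and mRw.
F2: satisfies the condition.
F3: fails — wRu but no t with uRt and wRt.
F4: fails — vRw but no t with wRt and vRt.
Valid on: F2.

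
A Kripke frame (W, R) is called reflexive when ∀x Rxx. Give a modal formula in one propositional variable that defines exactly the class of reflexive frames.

The condition is reflexivity. The T schema □p → p defines it.
Suppose □p→p is valid. At any x set V(p)={w : Rxw}. Then □p holds at x, so p holds at x, i.e. Rxx.

□p → p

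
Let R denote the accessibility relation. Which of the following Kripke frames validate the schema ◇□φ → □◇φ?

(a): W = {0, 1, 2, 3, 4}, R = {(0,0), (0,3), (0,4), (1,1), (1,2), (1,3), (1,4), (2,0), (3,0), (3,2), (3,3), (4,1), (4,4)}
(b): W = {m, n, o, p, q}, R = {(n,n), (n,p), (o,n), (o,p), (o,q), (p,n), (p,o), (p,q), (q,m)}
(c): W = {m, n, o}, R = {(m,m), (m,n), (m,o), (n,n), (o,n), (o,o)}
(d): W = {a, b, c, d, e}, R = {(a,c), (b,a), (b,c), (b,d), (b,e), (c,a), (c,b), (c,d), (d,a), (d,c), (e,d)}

This is the axiom for convergence; its first-order frame correspondent is ∀x ∀y ∀z (Rxy ∧ Rxz → ∃w (Ryw ∧ Rzw)).
(a): fails — R04 and R03 but 4 and 3 have no common successor.
(b): fails — Ron and Roq but n and q have no common successor.
(c): holds.
(d): fails — Rbc and Rba but c and a have no common successor.

(c)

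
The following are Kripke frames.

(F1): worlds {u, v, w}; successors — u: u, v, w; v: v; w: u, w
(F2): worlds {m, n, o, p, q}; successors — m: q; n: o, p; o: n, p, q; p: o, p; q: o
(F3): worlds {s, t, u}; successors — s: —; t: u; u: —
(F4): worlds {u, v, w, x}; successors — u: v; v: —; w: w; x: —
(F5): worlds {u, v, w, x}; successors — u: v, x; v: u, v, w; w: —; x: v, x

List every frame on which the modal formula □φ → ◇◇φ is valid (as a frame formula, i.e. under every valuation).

(F1)

Frame correspondent (Sahlqvist): ∀x ∃w (xRw ∧ xR²w) — i.e. a generalized confluence (Geach) condition.
(F1): holds.
(F2): fails — at m but no w with mRw and mR²w.
(F3): fails — at s but no w with sRw and sR²w.
(F4): fails — at u but no t with uRt and uR²t.
(F5): fails — at w but no t with wRt and wR²t.
Valid on: (F1).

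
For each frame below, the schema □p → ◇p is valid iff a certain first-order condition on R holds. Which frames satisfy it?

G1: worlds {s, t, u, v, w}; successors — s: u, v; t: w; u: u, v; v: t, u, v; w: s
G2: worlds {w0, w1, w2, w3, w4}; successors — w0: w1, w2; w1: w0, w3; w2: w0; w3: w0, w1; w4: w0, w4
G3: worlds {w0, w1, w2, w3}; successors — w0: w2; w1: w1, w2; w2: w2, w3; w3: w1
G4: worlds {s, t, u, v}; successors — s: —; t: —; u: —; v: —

G1, G2, G3

The schema corresponds to seriality: ∀x ∃y Rxy.
G1: condition met.
G2: condition met.
G3: condition met.
G4: fails — world s has no successor.
Valid on: G1, G2, G3.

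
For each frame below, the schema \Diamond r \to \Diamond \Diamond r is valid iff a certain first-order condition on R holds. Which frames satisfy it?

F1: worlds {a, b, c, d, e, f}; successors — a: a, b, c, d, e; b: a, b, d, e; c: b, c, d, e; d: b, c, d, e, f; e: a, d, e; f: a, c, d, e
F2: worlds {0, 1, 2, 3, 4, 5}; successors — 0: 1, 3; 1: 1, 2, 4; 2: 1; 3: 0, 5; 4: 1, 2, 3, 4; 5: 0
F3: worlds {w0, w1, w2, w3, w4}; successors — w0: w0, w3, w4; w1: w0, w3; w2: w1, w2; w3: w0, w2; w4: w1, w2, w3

This is the axiom for a generalized confluence (Geach) condition; its first-order frame correspondent is \forall x \forall y (xRy \to \exists w (y = w \wedge x R^2 w)).
F1: satisfies the condition.
F2: fails — 0R3 but no w with 3=w and 0R²w.
F3: satisfies the condition.

F1, F3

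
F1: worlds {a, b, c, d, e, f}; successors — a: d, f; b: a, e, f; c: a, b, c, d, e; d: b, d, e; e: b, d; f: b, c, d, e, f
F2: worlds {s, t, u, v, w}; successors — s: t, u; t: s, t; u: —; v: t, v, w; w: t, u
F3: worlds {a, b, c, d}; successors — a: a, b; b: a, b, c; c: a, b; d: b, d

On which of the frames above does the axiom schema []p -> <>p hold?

F1, F3

Frame correspondent (Sahlqvist): forall x exists y Rxy — i.e. seriality.
F1: ✓.
F2: fails — world u has no successor.
F3: ✓.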